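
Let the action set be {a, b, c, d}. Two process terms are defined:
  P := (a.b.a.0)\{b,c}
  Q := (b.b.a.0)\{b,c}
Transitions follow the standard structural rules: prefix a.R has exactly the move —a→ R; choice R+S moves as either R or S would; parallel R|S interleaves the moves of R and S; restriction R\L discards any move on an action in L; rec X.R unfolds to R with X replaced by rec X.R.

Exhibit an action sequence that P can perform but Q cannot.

LTS(P): 2 reachable states
  s0 = (a.b.a.0)\{b,c} ⊢ -a-> s1
  s1 = (b.a.0)\{b,c} ⊢ (no moves)
LTS(Q): 1 reachable states
  t0 = (b.b.a.0)\{b,c} ⊢ (no moves)
Trace ⟨a⟩ through P, begin at {s0}:
  after a @ step 1: {s1}
  P completes σ.
Trace ⟨a⟩ through Q, begin at {t0}:
  after a @ step 1: ∅  — Q cannot continue

a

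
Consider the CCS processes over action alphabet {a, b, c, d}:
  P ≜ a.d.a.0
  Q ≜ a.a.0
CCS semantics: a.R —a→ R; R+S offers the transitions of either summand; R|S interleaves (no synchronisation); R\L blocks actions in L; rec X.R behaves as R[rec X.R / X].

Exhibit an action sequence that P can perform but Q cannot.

Reachable graph of P (4 states):
  p0 = a.d.a.0 | ··a··> p1
  p1 = d.a.0 | ··d··> p2
  p2 = a.0 | ··a··> p3
  p3 = 0 | (no moves)
Reachable graph of Q (3 states):
  q0 = a.a.0 | ··a··> q1
  q1 = a.0 | ··a··> q2
  q2 = 0 | (no moves)
Run σ = ⟨ad⟩ on P: start {p0}
  [1] a ⇒ {p1}
  [2] d ⇒ {p2}
  — P admits the full trace.
Run σ = ⟨ad⟩ on Q: start {q0}
  [1] a ⇒ {q1}
  [2] d ⇒ no successor for Q

ad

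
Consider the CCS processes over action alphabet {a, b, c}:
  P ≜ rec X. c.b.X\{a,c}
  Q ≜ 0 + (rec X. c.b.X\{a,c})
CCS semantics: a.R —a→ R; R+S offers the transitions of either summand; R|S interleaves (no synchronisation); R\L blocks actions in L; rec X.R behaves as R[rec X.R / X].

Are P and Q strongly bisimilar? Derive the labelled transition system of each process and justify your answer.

YES

LTS(P): 3 reachable states
  m0 = rec X. c.b.X\{a,c} :: —c→ m1
  m1 = b.(rec X. c.b.X\{a,c})\{a,c} :: —b→ m2
  m2 = (rec X. c.b.X\{a,c})\{a,c} :: deadlocked
LTS(Q): 3 reachable states
  n0 = 0 + (rec X. c.b.X\{a,c}) :: —c→ n1
  n1 = b.(rec X. c.b.X\{a,c})\{a,c} :: —b→ n2
  n2 = (rec X. c.b.X\{a,c})\{a,c} :: deadlocked
Bisimilarity quotient blocks:
  B0 = {m0, n0}
  B1 = {m1, n1}
  B2 = {m2, n2}
m0 ∈ B0, n0 ∈ B0 → same block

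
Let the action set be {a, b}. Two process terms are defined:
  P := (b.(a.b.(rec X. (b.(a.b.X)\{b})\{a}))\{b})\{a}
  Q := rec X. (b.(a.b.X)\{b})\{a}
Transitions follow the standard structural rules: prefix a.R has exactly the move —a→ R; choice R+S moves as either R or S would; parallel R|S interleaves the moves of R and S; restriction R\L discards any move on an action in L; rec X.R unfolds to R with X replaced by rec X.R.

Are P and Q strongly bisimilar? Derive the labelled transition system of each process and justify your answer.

bisimilar

Reachable graph of P (2 states):
  u0 = (b.(a.b.(rec X. (b.(a.b.X)\{b})\{a}))\{b})\{a} → —b→ u1
  u1 = (a.b.(rec X. (b.(a.b.X)\{b})\{a}))\{b}\{a} → ∅
Reachable graph of Q (2 states):
  v0 = rec X. (b.(a.b.X)\{b})\{a} → —b→ v1
  v1 = (a.b.(rec X. (b.(a.b.X)\{b})\{a}))\{b}\{a} → ∅
Bisimilarity quotient blocks:
  B0 = {u0, v0}
  B1 = {u1, v1}
u0 ∈ B0, v0 ∈ B0 → same block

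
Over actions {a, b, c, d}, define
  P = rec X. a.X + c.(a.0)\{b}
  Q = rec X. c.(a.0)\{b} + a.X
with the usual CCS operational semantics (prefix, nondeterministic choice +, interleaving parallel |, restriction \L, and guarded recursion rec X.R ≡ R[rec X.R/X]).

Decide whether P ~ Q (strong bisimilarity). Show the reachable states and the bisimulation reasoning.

P ~ Q

P's transition system — 3 states:
  p0 = rec X. a.X + c.(a.0)\{b} | ··a··> p0, ··c··> p1
  p1 = (a.0)\{b} | ··a··> p2
  p2 = 0\{b} | ∅
Q's transition system — 3 states:
  q0 = rec X. c.(a.0)\{b} + a.X | ··a··> q0, ··c··> q1
  q1 = (a.0)\{b} | ··a··> q2
  q2 = 0\{b} | ∅
Coarsest stable partition (strong bisimilarity classes):
  B0 = {p0, q0}
  B1 = {p1, q1}
  B2 = {p2, q2}
p0 ∈ B0, q0 ∈ B0 → same block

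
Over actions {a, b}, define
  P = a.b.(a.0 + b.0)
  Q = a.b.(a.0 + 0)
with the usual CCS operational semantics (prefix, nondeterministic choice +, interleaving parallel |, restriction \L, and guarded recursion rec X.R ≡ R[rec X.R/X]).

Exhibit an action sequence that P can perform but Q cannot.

abb

Reachable graph of P (4 states):
  u0 = a.b.(a.0 + b.0) → -a-> u1
  u1 = b.(a.0 + b.0) → -b-> u2
  u2 = a.0 + b.0 → -a-> u3, -b-> u3
  u3 = 0 → ∅
Reachable graph of Q (4 states):
  v0 = a.b.(a.0 + 0) → -a-> v1
  v1 = b.(a.0 + 0) → -b-> v2
  v2 = a.0 + 0 → -a-> v3
  v3 = 0 → ∅
Trace ⟨abb⟩ through P, begin at {u0}:
  after a @ step 1: {u1}
  after b @ step 2: {u2}
  after b @ step 3: {u3}
  — P admits the full trace.
Trace ⟨abb⟩ through Q, begin at {v0}:
  after a @ step 1: {v1}
  after b @ step 2: {v2}
  after b @ step 3: ∅  — Q cannot continue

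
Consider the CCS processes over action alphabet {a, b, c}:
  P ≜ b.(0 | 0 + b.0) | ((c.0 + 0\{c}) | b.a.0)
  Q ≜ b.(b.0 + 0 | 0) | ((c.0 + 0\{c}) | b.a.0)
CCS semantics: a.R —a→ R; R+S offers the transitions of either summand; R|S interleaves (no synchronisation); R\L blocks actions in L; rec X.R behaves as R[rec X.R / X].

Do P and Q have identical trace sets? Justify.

trace-equivalent

P's transition system — 18 states:
  m0 = b.(0 | 0 + b.0) | ((c.0 + 0\{c}) | b.a.0) has moves =b=> m1, =b=> m2, =c=> m3
  m1 = (0 | 0 + b.0) | ((c.0 + 0\{c}) | b.a.0) has moves =b=> m4, =b=> m5, =c=> m6
  m2 = b.(0 | 0 + b.0) | ((c.0 + 0\{c}) | a.0) has moves =a=> m7, =b=> m4, =c=> m8
  m3 = b.(0 | 0 + b.0) | (0 | b.a.0) has moves =b=> m6, =b=> m8
  m4 = (0 | 0 + b.0) | ((c.0 + 0\{c}) | a.0) has moves =a=> m9, =b=> m10, =c=> m11
  m5 = 0 | ((c.0 + 0\{c}) | b.a.0) has moves =b=> m10, =c=> m12
  m6 = (0 | 0 + b.0) | (0 | b.a.0) has moves =b=> m11, =b=> m12
  m7 = b.(0 | 0 + b.0) | ((c.0 + 0\{c}) | 0) has moves =b=> m9, =c=> m13
  m8 = b.(0 | 0 + b.0) | (0 | a.0) has moves =a=> m13, =b=> m11
  m9 = (0 | 0 + b.0) | ((c.0 + 0\{c}) | 0) has moves =b=> m14, =c=> m15
  m10 = 0 | ((c.0 + 0\{c}) | a.0) has moves =a=> m14, =c=> m16
  m11 = (0 | 0 + b.0) | (0 | a.0) has moves =a=> m15, =b=> m16
  m12 = 0 | (0 | b.a.0) has moves =b=> m16
  m13 = b.(0 | 0 + b.0) | (0 | 0) has moves =b=> m15
  m14 = 0 | ((c.0 + 0\{c}) | 0) has moves =c=> m17
  m15 = (0 | 0 + b.0) | (0 | 0) has moves =b=> m17
  m16 = 0 | (0 | a.0) has moves =a=> m17
  m17 = 0 | (0 | 0) has moves (no moves)
Q's transition system — 18 states:
  n0 = b.(b.0 + 0 | 0) | ((c.0 + 0\{c}) | b.a.0) has moves =b=> n1, =b=> n2, =c=> n3
  n1 = (b.0 + 0 | 0) | ((c.0 + 0\{c}) | b.a.0) has moves =b=> n4, =b=> n5, =c=> n6
  n2 = b.(b.0 + 0 | 0) | ((c.0 + 0\{c}) | a.0) has moves =a=> n7, =b=> n4, =c=> n8
  n3 = b.(b.0 + 0 | 0) | (0 | b.a.0) has moves =b=> n6, =b=> n8
  n4 = (b.0 + 0 | 0) | ((c.0 + 0\{c}) | a.0) has moves =a=> n9, =b=> n10, =c=> n11
  n5 = 0 | ((c.0 + 0\{c}) | b.a.0) has moves =b=> n10, =c=> n12
  n6 = (b.0 + 0 | 0) | (0 | b.a.0) has moves =b=> n11, =b=> n12
  n7 = b.(b.0 + 0 | 0) | ((c.0 + 0\{c}) | 0) has moves =b=> n9, =c=> n13
  n8 = b.(b.0 + 0 | 0) | (0 | a.0) has moves =a=> n13, =b=> n11
  n9 = (b.0 + 0 | 0) | ((c.0 + 0\{c}) | 0) has moves =b=> n14, =c=> n15
  n10 = 0 | ((c.0 + 0\{c}) | a.0) has moves =a=> n14, =c=> n16
  n11 = (b.0 + 0 | 0) | (0 | a.0) has moves =a=> n15, =b=> n16
  n12 = 0 | (0 | b.a.0) has moves =b=> n16
  n13 = b.(b.0 + 0 | 0) | (0 | 0) has moves =b=> n15
  n14 = 0 | ((c.0 + 0\{c}) | 0) has moves =c=> n17
  n15 = (b.0 + 0 | 0) | (0 | 0) has moves =b=> n17
  n16 = 0 | (0 | a.0) has moves =a=> n17
  n17 = 0 | (0 | 0) has moves (no moves)
Coarsest stable partition (strong bisimilarity classes):
  B0 = {m0, n0}
  B1 = {m1, n1}
  B2 = {m5, n5}
  B3 = {m10, n10}
  B4 = {m14, n14}
  B5 = {m17, n17}
  B6 = {m16, n16}
  B7 = {m12, n12}
  B8 = {m6, n6}
  B9 = {m11, n11}
  B10 = {m15, n15}
  B11 = {m4, n4}
  B12 = {m9, n9}
  B13 = {m3, n3}
  B14 = {m8, n8}
  B15 = {m13, n13}
  B16 = {m2, n2}
  B17 = {m7, n7}
m0 ∈ B0, n0 ∈ B0 → same block
Bisimilar ⇒ trace-equivalent.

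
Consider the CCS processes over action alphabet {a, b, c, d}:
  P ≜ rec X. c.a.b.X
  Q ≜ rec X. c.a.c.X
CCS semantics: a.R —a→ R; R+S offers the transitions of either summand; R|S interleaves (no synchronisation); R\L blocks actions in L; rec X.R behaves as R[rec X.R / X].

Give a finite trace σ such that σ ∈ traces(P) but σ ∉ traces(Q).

LTS(P): 3 reachable states
  p0 = rec X. c.a.b.X :: -c-> p1
  p1 = a.b.(rec X. c.a.b.X) :: -a-> p2
  p2 = b.(rec X. c.a.b.X) :: -b-> p0
LTS(Q): 3 reachable states
  q0 = rec X. c.a.c.X :: -c-> q1
  q1 = a.c.(rec X. c.a.c.X) :: -a-> q2
  q2 = c.(rec X. c.a.c.X) :: -c-> q0
Trace ⟨cab⟩ through P, begin at {p0}:
  after c @ step 1: {p1}
  after a @ step 2: {p2}
  after b @ step 3: {p0}
  — P admits the full trace.
Trace ⟨cab⟩ through Q, begin at {q0}:
  after c @ step 1: {q1}
  after a @ step 2: {q2}
  after b @ step 3: ∅ (Q stuck)

cab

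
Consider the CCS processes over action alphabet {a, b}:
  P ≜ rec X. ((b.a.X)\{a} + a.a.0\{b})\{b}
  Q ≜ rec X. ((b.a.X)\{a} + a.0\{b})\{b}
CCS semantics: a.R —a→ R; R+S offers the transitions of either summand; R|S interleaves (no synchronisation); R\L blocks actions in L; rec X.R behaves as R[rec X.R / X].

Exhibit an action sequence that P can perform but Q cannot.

P's transition system — 3 states:
  m0 = rec X. ((b.a.X)\{a} + a.a.0\{b})\{b} ⊢ =a=> m1
  m1 = (a.0\{b})\{b} ⊢ =a=> m2
  m2 = 0\{b}\{b} ⊢ (no moves)
Q's transition system — 2 states:
  n0 = rec X. ((b.a.X)\{a} + a.0\{b})\{b} ⊢ =a=> n1
  n1 = 0\{b}\{b} ⊢ (no moves)
Trace ⟨aa⟩ through P, begin at {m0}:
  step 1 (a): {m1}
  step 2 (a): {m2}
  ✓ P
Trace ⟨aa⟩ through Q, begin at {n0}:
  step 1 (a): {n1}
  step 2 (a): no successor for Q

aa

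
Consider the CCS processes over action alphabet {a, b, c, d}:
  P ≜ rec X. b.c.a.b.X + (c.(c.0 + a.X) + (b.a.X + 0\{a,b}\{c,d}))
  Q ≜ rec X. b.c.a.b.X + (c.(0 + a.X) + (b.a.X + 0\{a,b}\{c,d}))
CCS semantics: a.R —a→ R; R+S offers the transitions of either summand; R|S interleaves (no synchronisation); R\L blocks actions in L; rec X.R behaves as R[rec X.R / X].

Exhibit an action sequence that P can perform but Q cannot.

cc

P's transition system — 7 states:
  u0 = rec X. b.c.a.b.X + (c.(c.0 + a.X) + (b.a.X + 0\{a,b}\{c,d})) ⊢ -b-> u1, -b-> u2, -c-> u3
  u1 = a.(rec X. b.c.a.b.X + (c.(c.0 + a.X) + (b.a.X + 0\{a,b}\{c,d}))) ⊢ -a-> u0
  u2 = c.a.b.(rec X. b.c.a.b.X + (c.(c.0 + a.X) + (b.a.X + 0\{a,b}\{c,d}))) ⊢ -c-> u4
  u3 = c.0 + a.(rec X. b.c.a.b.X + (c.(c.0 + a.X) + (b.a.X + 0\{a,b}\{c,d}))) ⊢ -a-> u0, -c-> u5
  u4 = a.b.(rec X. b.c.a.b.X + (c.(c.0 + a.X) + (b.a.X + 0\{a,b}\{c,d}))) ⊢ -a-> u6
  u5 = 0 ⊢ stopped
  u6 = b.(rec X. b.c.a.b.X + (c.(c.0 + a.X) + (b.a.X + 0\{a,b}\{c,d}))) ⊢ -b-> u0
Q's transition system — 6 states:
  v0 = rec X. b.c.a.b.X + (c.(0 + a.X) + (b.a.X + 0\{a,b}\{c,d})) ⊢ -b-> v1, -b-> v2, -c-> v3
  v1 = a.(rec X. b.c.a.b.X + (c.(0 + a.X) + (b.a.X + 0\{a,b}\{c,d}))) ⊢ -a-> v0
  v2 = c.a.b.(rec X. b.c.a.b.X + (c.(0 + a.X) + (b.a.X + 0\{a,b}\{c,d}))) ⊢ -c-> v4
  v3 = 0 + a.(rec X. b.c.a.b.X + (c.(0 + a.X) + (b.a.X + 0\{a,b}\{c,d}))) ⊢ -a-> v0
  v4 = a.b.(rec X. b.c.a.b.X + (c.(0 + a.X) + (b.a.X + 0\{a,b}\{c,d}))) ⊢ -a-> v5
  v5 = b.(rec X. b.c.a.b.X + (c.(0 + a.X) + (b.a.X + 0\{a,b}\{c,d}))) ⊢ -b-> v0
Trace ⟨cc⟩ through P, begin at {u0}:
  [1] c ⇒ {u3}
  [2] c ⇒ {u5}
  — P admits the full trace.
Trace ⟨cc⟩ through Q, begin at {v0}:
  [1] c ⇒ {v3}
  [2] c ⇒ ∅  — Q cannot continue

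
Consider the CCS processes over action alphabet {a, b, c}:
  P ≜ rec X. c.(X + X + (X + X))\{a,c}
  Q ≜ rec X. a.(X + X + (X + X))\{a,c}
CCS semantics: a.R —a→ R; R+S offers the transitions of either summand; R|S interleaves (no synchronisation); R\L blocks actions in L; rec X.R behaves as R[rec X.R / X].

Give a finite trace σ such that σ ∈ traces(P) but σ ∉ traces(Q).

c

Reachable graph of P (2 states):
  p0 = rec X. c.(X + X + (X + X))\{a,c} :: —c→ p1
  p1 = ((rec X. c.(X + X + (X + X))\{a,c}) + (rec X. c.(X + X + (X + X))\{a,c}) + ((rec X. c.(X + X + (X + X))\{a,c}) + (rec X. c.(X + X + (X + X))\{a,c})))\{a,c} :: deadlocked
Reachable graph of Q (2 states):
  q0 = rec X. a.(X + X + (X + X))\{a,c} :: —a→ q1
  q1 = ((rec X. a.(X + X + (X + X))\{a,c}) + (rec X. a.(X + X + (X + X))\{a,c}) + ((rec X. a.(X + X + (X + X))\{a,c}) + (rec X. a.(X + X + (X + X))\{a,c})))\{a,c} :: deadlocked
Executing c from P (initial set {p0}):
  after c @ step 1: {p1}
  P completes σ.
Executing c from Q (initial set {q0}):
  after c @ step 1: ∅ (Q stuck)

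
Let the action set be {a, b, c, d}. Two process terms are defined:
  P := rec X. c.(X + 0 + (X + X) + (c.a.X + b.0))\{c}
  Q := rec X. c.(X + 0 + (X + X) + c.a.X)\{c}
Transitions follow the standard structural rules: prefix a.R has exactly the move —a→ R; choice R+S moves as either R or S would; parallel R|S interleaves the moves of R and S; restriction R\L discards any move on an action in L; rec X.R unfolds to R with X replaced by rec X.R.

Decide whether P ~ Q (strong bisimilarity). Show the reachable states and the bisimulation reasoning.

P ≁ Q

LTS(P): 3 reachable states
  p0 = rec X. c.(X + 0 + (X + X) + (c.a.X + b.0))\{c} has moves ··c··> p1
  p1 = ((rec X. c.(X + 0 + (X + X) + (c.a.X + b.0))\{c}) + 0 + ((rec X. c.(X + 0 + (X + X) + (c.a.X + b.0))\{c}) + (rec X. c.(X + 0 + (X + X) + (c.a.X + b.0))\{c})) + (c.a.(rec X. c.(X + 0 + (X + X) + (c.a.X + b.0))\{c}) + b.0))\{c} has moves ··b··> p2
  p2 = 0\{c} has moves (no moves)
LTS(Q): 2 reachable states
  q0 = rec X. c.(X + 0 + (X + X) + c.a.X)\{c} has moves ··c··> q1
  q1 = ((rec X. c.(X + 0 + (X + X) + c.a.X)\{c}) + 0 + ((rec X. c.(X + 0 + (X + X) + c.a.X)\{c}) + (rec X. c.(X + 0 + (X + X) + c.a.X)\{c})) + c.a.(rec X. c.(X + 0 + (X + X) + c.a.X)\{c}))\{c} has moves (no moves)
Coarsest stable partition (strong bisimilarity classes):
  B0 = {p0}
  B1 = {p1}
  B2 = {p2, q1}
  B3 = {q0}
p0 ∈ B0, q0 ∈ B3 → different blocks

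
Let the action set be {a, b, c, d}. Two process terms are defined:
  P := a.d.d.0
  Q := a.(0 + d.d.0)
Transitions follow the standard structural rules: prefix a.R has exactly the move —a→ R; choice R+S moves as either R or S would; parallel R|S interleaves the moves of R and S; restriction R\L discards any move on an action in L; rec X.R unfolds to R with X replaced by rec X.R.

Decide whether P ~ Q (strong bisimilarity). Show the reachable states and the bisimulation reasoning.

Reachable graph of P (4 states):
  p0 = a.d.d.0 has moves -a-> p1
  p1 = d.d.0 has moves -d-> p2
  p2 = d.0 has moves -d-> p3
  p3 = 0 has moves ·
Reachable graph of Q (4 states):
  q0 = a.(0 + d.d.0) has moves -a-> q1
  q1 = 0 + d.d.0 has moves -d-> q2
  q2 = d.0 has moves -d-> q3
  q3 = 0 has moves ·
Bisimilarity quotient blocks:
  B0 = {p0, q0}
  B1 = {p1, q1}
  B2 = {p2, q2}
  B3 = {p3, q3}
p0 ∈ B0, q0 ∈ B0 → same block

P ~ Q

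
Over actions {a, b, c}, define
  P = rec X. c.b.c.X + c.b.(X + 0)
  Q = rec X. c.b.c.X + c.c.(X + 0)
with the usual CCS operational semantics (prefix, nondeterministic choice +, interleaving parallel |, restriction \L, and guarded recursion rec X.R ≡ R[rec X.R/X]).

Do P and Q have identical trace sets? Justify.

P's transition system — 5 states:
  s0 = rec X. c.b.c.X + c.b.(X + 0) ⊢ -c-> s1, -c-> s2
  s1 = b.((rec X. c.b.c.X + c.b.(X + 0)) + 0) ⊢ -b-> s3
  s2 = b.c.(rec X. c.b.c.X + c.b.(X + 0)) ⊢ -b-> s4
  s3 = (rec X. c.b.c.X + c.b.(X + 0)) + 0 ⊢ -c-> s1, -c-> s2
  s4 = c.(rec X. c.b.c.X + c.b.(X + 0)) ⊢ -c-> s0
Q's transition system — 5 states:
  t0 = rec X. c.b.c.X + c.c.(X + 0) ⊢ -c-> t1, -c-> t2
  t1 = b.c.(rec X. c.b.c.X + c.c.(X + 0)) ⊢ -b-> t3
  t2 = c.((rec X. c.b.c.X + c.c.(X + 0)) + 0) ⊢ -c-> t4
  t3 = c.(rec X. c.b.c.X + c.c.(X + 0)) ⊢ -c-> t0
  t4 = (rec X. c.b.c.X + c.c.(X + 0)) + 0 ⊢ -c-> t1, -c-> t2
Run σ = ⟨cbcb⟩ on P: start {s0}
  step 1 (c): {s1, s2}
  step 2 (b): {s3, s4}
  step 3 (c): {s0, s1, s2}
  step 4 (b): {s3, s4}
  P completes σ.
Run σ = ⟨cbcb⟩ on Q: start {t0}
  step 1 (c): {t1, t2}
  step 2 (b): {t3}
  step 3 (c): {t0}
  step 4 (b): no successor for Q

traces(P) ≠ traces(Q) — witness ⟨cbcb⟩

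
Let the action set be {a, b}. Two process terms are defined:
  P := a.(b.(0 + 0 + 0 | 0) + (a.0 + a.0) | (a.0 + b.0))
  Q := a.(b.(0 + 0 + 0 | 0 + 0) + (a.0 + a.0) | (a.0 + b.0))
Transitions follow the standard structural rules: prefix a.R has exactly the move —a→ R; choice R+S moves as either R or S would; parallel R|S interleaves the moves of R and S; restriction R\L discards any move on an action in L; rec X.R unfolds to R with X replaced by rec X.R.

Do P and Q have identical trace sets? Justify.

traces(P) = traces(Q)

P's transition system — 6 states:
  p0 = a.(b.(0 + 0 + 0 | 0) + (a.0 + a.0) | (a.0 + b.0)) | =a=> p1
  p1 = b.(0 + 0 + 0 | 0) + (a.0 + a.0) | (a.0 + b.0) | =a=> p2, =a=> p3, =b=> p2, =b=> p4
  p2 = (a.0 + a.0) | 0 | =a=> p5
  p3 = 0 | (a.0 + b.0) | =a=> p5, =b=> p5
  p4 = 0 + 0 + 0 | 0 | (no moves)
  p5 = 0 | 0 | (no moves)
Q's transition system — 6 states:
  q0 = a.(b.(0 + 0 + 0 | 0 + 0) + (a.0 + a.0) | (a.0 + b.0)) | =a=> q1
  q1 = b.(0 + 0 + 0 | 0 + 0) + (a.0 + a.0) | (a.0 + b.0) | =a=> q2, =a=> q3, =b=> q2, =b=> q4
  q2 = (a.0 + a.0) | 0 | =a=> q5
  q3 = 0 | (a.0 + b.0) | =a=> q5, =b=> q5
  q4 = 0 + 0 + 0 | 0 + 0 | (no moves)
  q5 = 0 | 0 | (no moves)
Coarsest stable partition (strong bisimilarity classes):
  B0 = {p0, q0}
  B1 = {p1, q1}
  B2 = {p2, q2}
  B3 = {p4, p5, q4, q5}
  B4 = {p3, q3}
p0 ∈ B0, q0 ∈ B0 → same block
Bisimilar ⇒ trace-equivalent.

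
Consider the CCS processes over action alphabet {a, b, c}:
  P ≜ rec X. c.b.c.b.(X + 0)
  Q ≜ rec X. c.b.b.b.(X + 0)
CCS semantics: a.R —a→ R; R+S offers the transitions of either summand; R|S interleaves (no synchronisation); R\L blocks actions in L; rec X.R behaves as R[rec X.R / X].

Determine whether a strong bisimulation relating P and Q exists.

NO

LTS(P): 5 reachable states
  u0 = rec X. c.b.c.b.(X + 0) | —c→ u1
  u1 = b.c.b.((rec X. c.b.c.b.(X + 0)) + 0) | —b→ u2
  u2 = c.b.((rec X. c.b.c.b.(X + 0)) + 0) | —c→ u3
  u3 = b.((rec X. c.b.c.b.(X + 0)) + 0) | —b→ u4
  u4 = (rec X. c.b.c.b.(X + 0)) + 0 | —c→ u1
LTS(Q): 5 reachable states
  v0 = rec X. c.b.b.b.(X + 0) | —c→ v1
  v1 = b.b.b.((rec X. c.b.b.b.(X + 0)) + 0) | —b→ v2
  v2 = b.b.((rec X. c.b.b.b.(X + 0)) + 0) | —b→ v3
  v3 = b.((rec X. c.b.b.b.(X + 0)) + 0) | —b→ v4
  v4 = (rec X. c.b.b.b.(X + 0)) + 0 | —c→ v1
Partition-refinement fixed point:
  B0 = {u0, u2, u4}
  B1 = {u1, u3}
  B2 = {v0, v4}
  B3 = {v1}
  B4 = {v2}
  B5 = {v3}
u0 ∈ B0, v0 ∈ B2 → different blocks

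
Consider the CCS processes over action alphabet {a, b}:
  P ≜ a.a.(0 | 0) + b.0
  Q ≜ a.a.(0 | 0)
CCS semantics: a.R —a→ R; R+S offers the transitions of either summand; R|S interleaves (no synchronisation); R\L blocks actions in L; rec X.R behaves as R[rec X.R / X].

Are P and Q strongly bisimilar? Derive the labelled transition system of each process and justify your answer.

Reachable graph of P (4 states):
  s0 = a.a.(0 | 0) + b.0 has moves -a-> s1, -b-> s2
  s1 = a.(0 | 0) has moves -a-> s3
  s2 = 0 has moves stopped
  s3 = 0 | 0 has moves stopped
Reachable graph of Q (3 states):
  t0 = a.a.(0 | 0) has moves -a-> t1
  t1 = a.(0 | 0) has moves -a-> t2
  t2 = 0 | 0 has moves stopped
Bisimilarity quotient blocks:
  B0 = {s0}
  B1 = {s1, t1}
  B2 = {s2, s3, t2}
  B3 = {t0}
s0 ∈ B0, t0 ∈ B3 → different blocks

P ≁ Q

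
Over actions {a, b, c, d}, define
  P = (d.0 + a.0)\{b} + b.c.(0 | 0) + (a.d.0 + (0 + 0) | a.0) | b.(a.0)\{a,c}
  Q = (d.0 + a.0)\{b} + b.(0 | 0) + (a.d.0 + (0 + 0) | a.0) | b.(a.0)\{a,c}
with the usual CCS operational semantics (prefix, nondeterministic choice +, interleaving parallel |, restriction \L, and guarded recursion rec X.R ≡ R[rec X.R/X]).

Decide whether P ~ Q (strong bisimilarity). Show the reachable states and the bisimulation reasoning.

Reachable graph of P (11 states):
  u0 = (d.0 + a.0)\{b} + b.c.(0 | 0) + (a.d.0 + (0 + 0) | a.0) | b.(a.0)\{a,c} → —a→ u1, —a→ u2, —a→ u3, —b→ u4, —b→ u5, —d→ u2
  u1 = (0 + 0) | 0 | b.(a.0)\{a,c} → —b→ u6
  u2 = 0\{b} → (no moves)
  u3 = d.0 | b.(a.0)\{a,c} → —b→ u7, —d→ u8
  u4 = (a.d.0 + (0 + 0) | a.0) | (a.0)\{a,c} → —a→ u6, —a→ u7
  u5 = c.(0 | 0) → —c→ u9
  u6 = (0 + 0) | 0 | (a.0)\{a,c} → (no moves)
  u7 = d.0 | (a.0)\{a,c} → —d→ u10
  u8 = 0 | b.(a.0)\{a,c} → —b→ u10
  u9 = 0 | 0 → (no moves)
  u10 = 0 | (a.0)\{a,c} → (no moves)
Reachable graph of Q (10 states):
  v0 = (d.0 + a.0)\{b} + b.(0 | 0) + (a.d.0 + (0 + 0) | a.0) | b.(a.0)\{a,c} → —a→ v1, —a→ v2, —a→ v3, —b→ v4, —b→ v5, —d→ v2
  v1 = (0 + 0) | 0 | b.(a.0)\{a,c} → —b→ v6
  v2 = 0\{b} → (no moves)
  v3 = d.0 | b.(a.0)\{a,c} → —b→ v7, —d→ v8
  v4 = (a.d.0 + (0 + 0) | a.0) | (a.0)\{a,c} → —a→ v6, —a→ v7
  v5 = 0 | 0 → (no moves)
  v6 = (0 + 0) | 0 | (a.0)\{a,c} → (no moves)
  v7 = d.0 | (a.0)\{a,c} → —d→ v9
  v8 = 0 | b.(a.0)\{a,c} → —b→ v9
  v9 = 0 | (a.0)\{a,c} → (no moves)
Bisimilarity quotient blocks:
  B0 = {u0}
  B1 = {u3, v3}
  B2 = {u7, v7}
  B3 = {u10, u2, u6, u9, v2, v5, v6, v9}
  B4 = {u1, u8, v1, v8}
  B5 = {u5}
  B6 = {u4, v4}
  B7 = {v0}
u0 ∈ B0, v0 ∈ B7 → different blocks

P ≁ Q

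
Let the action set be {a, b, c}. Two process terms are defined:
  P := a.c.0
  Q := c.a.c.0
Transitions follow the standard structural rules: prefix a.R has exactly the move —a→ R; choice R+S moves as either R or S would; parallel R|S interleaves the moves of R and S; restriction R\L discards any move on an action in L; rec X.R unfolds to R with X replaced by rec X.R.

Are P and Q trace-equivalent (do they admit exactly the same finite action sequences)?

trace-distinct — witness ⟨a⟩

P's transition system — 3 states:
  s0 = a.c.0 :: --a--▸ s1
  s1 = c.0 :: --c--▸ s2
  s2 = 0 :: ·
Q's transition system — 4 states:
  t0 = c.a.c.0 :: --c--▸ t1
  t1 = a.c.0 :: --a--▸ t2
  t2 = c.0 :: --c--▸ t3
  t3 = 0 :: ·
Trace ⟨a⟩ through P, begin at {s0}:
  step 1 (a): {s1}
  P completes σ.
Trace ⟨a⟩ through Q, begin at {t0}:
  step 1 (a): ∅ (Q stuck)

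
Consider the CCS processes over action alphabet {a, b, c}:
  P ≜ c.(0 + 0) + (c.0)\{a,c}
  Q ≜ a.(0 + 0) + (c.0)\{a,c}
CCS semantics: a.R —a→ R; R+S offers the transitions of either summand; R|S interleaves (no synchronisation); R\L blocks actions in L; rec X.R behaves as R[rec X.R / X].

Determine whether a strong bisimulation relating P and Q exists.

P's transition system — 2 states:
  s0 = c.(0 + 0) + (c.0)\{a,c} | --c--▸ s1
  s1 = 0 + 0 | ∅
Q's transition system — 2 states:
  t0 = a.(0 + 0) + (c.0)\{a,c} | --a--▸ t1
  t1 = 0 + 0 | ∅
Coarsest stable partition (strong bisimilarity classes):
  B0 = {s0}
  B1 = {s1, t1}
  B2 = {t0}
s0 ∈ B0, t0 ∈ B2 → different blocks

NO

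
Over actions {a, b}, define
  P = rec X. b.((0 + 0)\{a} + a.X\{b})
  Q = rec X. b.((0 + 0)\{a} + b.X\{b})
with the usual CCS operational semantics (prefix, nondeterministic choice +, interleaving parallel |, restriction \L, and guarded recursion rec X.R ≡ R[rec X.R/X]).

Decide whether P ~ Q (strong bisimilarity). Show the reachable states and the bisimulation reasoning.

NO

P's transition system — 3 states:
  s0 = rec X. b.((0 + 0)\{a} + a.X\{b}) → -b-> s1
  s1 = (0 + 0)\{a} + a.(rec X. b.((0 + 0)\{a} + a.X\{b}))\{b} → -a-> s2
  s2 = (rec X. b.((0 + 0)\{a} + a.X\{b}))\{b} → deadlocked
Q's transition system — 3 states:
  t0 = rec X. b.((0 + 0)\{a} + b.X\{b}) → -b-> t1
  t1 = (0 + 0)\{a} + b.(rec X. b.((0 + 0)\{a} + b.X\{b}))\{b} → -b-> t2
  t2 = (rec X. b.((0 + 0)\{a} + b.X\{b}))\{b} → deadlocked
Coarsest stable partition (strong bisimilarity classes):
  B0 = {s0}
  B1 = {s1}
  B2 = {s2, t2}
  B3 = {t0}
  B4 = {t1}
s0 ∈ B0, t0 ∈ B3 → different blocks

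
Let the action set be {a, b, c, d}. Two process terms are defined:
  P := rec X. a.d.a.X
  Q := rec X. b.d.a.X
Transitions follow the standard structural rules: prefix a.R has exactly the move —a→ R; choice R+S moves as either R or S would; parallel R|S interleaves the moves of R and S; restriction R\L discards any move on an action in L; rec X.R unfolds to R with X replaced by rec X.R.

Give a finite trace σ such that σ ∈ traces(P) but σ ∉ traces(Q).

a

LTS(P): 3 reachable states
  p0 = rec X. a.d.a.X has moves ··a··> p1
  p1 = d.a.(rec X. a.d.a.X) has moves ··d··> p2
  p2 = a.(rec X. a.d.a.X) has moves ··a··> p0
LTS(Q): 3 reachable states
  q0 = rec X. b.d.a.X has moves ··b··> q1
  q1 = d.a.(rec X. b.d.a.X) has moves ··d··> q2
  q2 = a.(rec X. b.d.a.X) has moves ··a··> q0
Run σ = ⟨a⟩ on P: start {p0}
  after a @ step 1: {p1}
  ✓ P
Run σ = ⟨a⟩ on Q: start {q0}
  after a @ step 1: ∅ (Q stuck)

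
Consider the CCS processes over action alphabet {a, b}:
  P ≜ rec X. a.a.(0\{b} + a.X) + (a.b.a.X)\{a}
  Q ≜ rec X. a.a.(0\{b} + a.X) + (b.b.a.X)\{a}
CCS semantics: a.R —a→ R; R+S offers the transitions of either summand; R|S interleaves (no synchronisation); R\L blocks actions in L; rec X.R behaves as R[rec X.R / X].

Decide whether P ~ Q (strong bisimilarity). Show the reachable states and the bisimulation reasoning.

P's transition system — 3 states:
  u0 = rec X. a.a.(0\{b} + a.X) + (a.b.a.X)\{a} → --a--▸ u1
  u1 = a.(0\{b} + a.(rec X. a.a.(0\{b} + a.X) + (a.b.a.X)\{a})) → --a--▸ u2
  u2 = 0\{b} + a.(rec X. a.a.(0\{b} + a.X) + (a.b.a.X)\{a}) → --a--▸ u0
Q's transition system — 5 states:
  v0 = rec X. a.a.(0\{b} + a.X) + (b.b.a.X)\{a} → --a--▸ v1, --b--▸ v2
  v1 = a.(0\{b} + a.(rec X. a.a.(0\{b} + a.X) + (b.b.a.X)\{a})) → --a--▸ v3
  v2 = (b.a.(rec X. a.a.(0\{b} + a.X) + (b.b.a.X)\{a}))\{a} → --b--▸ v4
  v3 = 0\{b} + a.(rec X. a.a.(0\{b} + a.X) + (b.b.a.X)\{a}) → --a--▸ v0
  v4 = (a.(rec X. a.a.(0\{b} + a.X) + (b.b.a.X)\{a}))\{a} → stopped
Partition-refinement fixed point:
  B0 = {u0, u1, u2}
  B1 = {v0}
  B2 = {v1}
  B3 = {v3}
  B4 = {v2}
  B5 = {v4}
u0 ∈ B0, v0 ∈ B1 → different blocks

not bisimilar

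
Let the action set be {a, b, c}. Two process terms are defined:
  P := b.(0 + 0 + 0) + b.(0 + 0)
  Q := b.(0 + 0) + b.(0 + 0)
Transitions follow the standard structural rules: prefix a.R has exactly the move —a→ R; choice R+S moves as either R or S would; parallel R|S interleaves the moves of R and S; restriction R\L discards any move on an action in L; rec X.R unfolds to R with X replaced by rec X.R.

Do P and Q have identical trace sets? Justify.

P's transition system — 3 states:
  s0 = b.(0 + 0 + 0) + b.(0 + 0) | -b-> s1, -b-> s2
  s1 = 0 + 0 | (no moves)
  s2 = 0 + 0 + 0 | (no moves)
Q's transition system — 2 states:
  t0 = b.(0 + 0) + b.(0 + 0) | -b-> t1
  t1 = 0 + 0 | (no moves)
Coarsest stable partition (strong bisimilarity classes):
  B0 = {s0, t0}
  B1 = {s1, s2, t1}
s0 ∈ B0, t0 ∈ B0 → same block
Bisimilar ⇒ trace-equivalent.

trace-equivalent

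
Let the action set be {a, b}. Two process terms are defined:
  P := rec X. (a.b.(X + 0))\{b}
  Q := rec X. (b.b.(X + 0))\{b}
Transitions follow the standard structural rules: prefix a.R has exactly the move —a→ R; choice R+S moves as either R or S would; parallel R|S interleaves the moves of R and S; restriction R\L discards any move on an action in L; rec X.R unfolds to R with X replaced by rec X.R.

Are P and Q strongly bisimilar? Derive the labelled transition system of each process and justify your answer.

P's transition system — 2 states:
  s0 = rec X. (a.b.(X + 0))\{b} :: --a--▸ s1
  s1 = (b.((rec X. (a.b.(X + 0))\{b}) + 0))\{b} :: stopped
Q's transition system — 1 states:
  t0 = rec X. (b.b.(X + 0))\{b} :: stopped
Partition-refinement fixed point:
  B0 = {s0}
  B1 = {s1, t0}
s0 ∈ B0, t0 ∈ B1 → different blocks

not bisimilar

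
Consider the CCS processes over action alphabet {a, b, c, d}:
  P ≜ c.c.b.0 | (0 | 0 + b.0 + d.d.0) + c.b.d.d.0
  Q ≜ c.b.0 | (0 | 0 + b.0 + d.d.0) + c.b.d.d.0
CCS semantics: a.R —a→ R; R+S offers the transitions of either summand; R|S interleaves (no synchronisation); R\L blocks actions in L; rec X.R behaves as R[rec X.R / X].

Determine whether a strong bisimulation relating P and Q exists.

NO

P's transition system — 16 states:
  p0 = c.c.b.0 | (0 | 0 + b.0 + d.d.0) + c.b.d.d.0 | ··b··> p1, ··c··> p2, ··c··> p3, ··d··> p4
  p1 = c.c.b.0 | 0 | ··c··> p5
  p2 = b.d.d.0 | ··b··> p6
  p3 = c.b.0 | (0 | 0 + b.0 + d.d.0) | ··b··> p5, ··c··> p7, ··d··> p8
  p4 = c.c.b.0 | d.0 | ··c··> p8, ··d··> p1
  p5 = c.b.0 | 0 | ··c··> p9
  p6 = d.d.0 | ··d··> p10
  p7 = b.0 | (0 | 0 + b.0 + d.d.0) | ··b··> p11, ··b··> p9, ··d··> p12
  p8 = c.b.0 | d.0 | ··c··> p12, ··d··> p5
  p9 = b.0 | 0 | ··b··> p13
  p10 = d.0 | ··d··> p14
  p11 = 0 | (0 | 0 + b.0 + d.d.0) | ··b··> p13, ··d··> p15
  p12 = b.0 | d.0 | ··b··> p15, ··d··> p9
  p13 = 0 | 0 | (no moves)
  p14 = 0 | (no moves)
  p15 = 0 | d.0 | ··d··> p13
Q's transition system — 13 states:
  q0 = c.b.0 | (0 | 0 + b.0 + d.d.0) + c.b.d.d.0 | ··b··> q1, ··c··> q2, ··c··> q3, ··d··> q4
  q1 = c.b.0 | 0 | ··c··> q5
  q2 = b.0 | (0 | 0 + b.0 + d.d.0) | ··b··> q5, ··b··> q6, ··d··> q7
  q3 = b.d.d.0 | ··b··> q8
  q4 = c.b.0 | d.0 | ··c··> q7, ··d··> q1
  q5 = b.0 | 0 | ··b··> q9
  q6 = 0 | (0 | 0 + b.0 + d.d.0) | ··b··> q9, ··d··> q10
  q7 = b.0 | d.0 | ··b··> q10, ··d··> q5
  q8 = d.d.0 | ··d··> q11
  q9 = 0 | 0 | (no moves)
  q10 = 0 | d.0 | ··d··> q9
  q11 = d.0 | ··d··> q12
  q12 = 0 | (no moves)
Coarsest stable partition (strong bisimilarity classes):
  B0 = {p0}
  B1 = {p1}
  B2 = {p5, q1}
  B3 = {p9, q5}
  B4 = {p13, p14, q12, q9}
  B5 = {p3}
  B6 = {p7, q2}
  B7 = {p12, q7}
  B8 = {p10, p15, q10, q11}
  B9 = {p11, q6}
  B10 = {p8, q4}
  B11 = {p2, q3}
  B12 = {p6, q8}
  B13 = {p4}
  B14 = {q0}
p0 ∈ B0, q0 ∈ B14 → different blocks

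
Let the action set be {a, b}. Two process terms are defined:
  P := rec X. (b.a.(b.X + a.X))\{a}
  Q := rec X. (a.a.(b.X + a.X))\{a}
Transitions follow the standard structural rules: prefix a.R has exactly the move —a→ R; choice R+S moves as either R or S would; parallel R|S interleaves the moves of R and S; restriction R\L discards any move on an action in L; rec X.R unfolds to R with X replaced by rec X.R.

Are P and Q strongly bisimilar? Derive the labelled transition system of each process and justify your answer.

Reachable graph of P (2 states):
  p0 = rec X. (b.a.(b.X + a.X))\{a} | -b-> p1
  p1 = (a.(b.(rec X. (b.a.(b.X + a.X))\{a}) + a.(rec X. (b.a.(b.X + a.X))\{a})))\{a} | stopped
Reachable graph of Q (1 states):
  q0 = rec X. (a.a.(b.X + a.X))\{a} | stopped
Bisimilarity quotient blocks:
  B0 = {p0}
  B1 = {p1, q0}
p0 ∈ B0, q0 ∈ B1 → different blocks

P ≁ Q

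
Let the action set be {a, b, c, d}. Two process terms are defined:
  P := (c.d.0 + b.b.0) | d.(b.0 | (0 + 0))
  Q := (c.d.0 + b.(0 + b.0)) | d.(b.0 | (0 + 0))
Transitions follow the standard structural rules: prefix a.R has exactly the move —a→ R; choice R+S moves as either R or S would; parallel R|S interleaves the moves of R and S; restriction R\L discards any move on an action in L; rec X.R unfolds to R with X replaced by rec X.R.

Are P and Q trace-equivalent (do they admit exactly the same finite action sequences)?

P's transition system — 12 states:
  m0 = (c.d.0 + b.b.0) | d.(b.0 | (0 + 0)) :: —b→ m1, —c→ m2, —d→ m3
  m1 = b.0 | d.(b.0 | (0 + 0)) :: —b→ m4, —d→ m5
  m2 = d.0 | d.(b.0 | (0 + 0)) :: —d→ m4, —d→ m6
  m3 = (c.d.0 + b.b.0) | (b.0 | (0 + 0)) :: —b→ m5, —b→ m7, —c→ m6
  m4 = 0 | d.(b.0 | (0 + 0)) :: —d→ m8
  m5 = b.0 | (b.0 | (0 + 0)) :: —b→ m8, —b→ m9
  m6 = d.0 | (b.0 | (0 + 0)) :: —b→ m10, —d→ m8
  m7 = (c.d.0 + b.b.0) | (0 | (0 + 0)) :: —b→ m9, —c→ m10
  m8 = 0 | (b.0 | (0 + 0)) :: —b→ m11
  m9 = b.0 | (0 | (0 + 0)) :: —b→ m11
  m10 = d.0 | (0 | (0 + 0)) :: —d→ m11
  m11 = 0 | (0 | (0 + 0)) :: ·
Q's transition system — 12 states:
  n0 = (c.d.0 + b.(0 + b.0)) | d.(b.0 | (0 + 0)) :: —b→ n1, —c→ n2, —d→ n3
  n1 = (0 + b.0) | d.(b.0 | (0 + 0)) :: —b→ n4, —d→ n5
  n2 = d.0 | d.(b.0 | (0 + 0)) :: —d→ n4, —d→ n6
  n3 = (c.d.0 + b.(0 + b.0)) | (b.0 | (0 + 0)) :: —b→ n5, —b→ n7, —c→ n6
  n4 = 0 | d.(b.0 | (0 + 0)) :: —d→ n8
  n5 = (0 + b.0) | (b.0 | (0 + 0)) :: —b→ n8, —b→ n9
  n6 = d.0 | (b.0 | (0 + 0)) :: —b→ n10, —d→ n8
  n7 = (c.d.0 + b.(0 + b.0)) | (0 | (0 + 0)) :: —b→ n9, —c→ n10
  n8 = 0 | (b.0 | (0 + 0)) :: —b→ n11
  n9 = (0 + b.0) | (0 | (0 + 0)) :: —b→ n11
  n10 = d.0 | (0 | (0 + 0)) :: —d→ n11
  n11 = 0 | (0 | (0 + 0)) :: ·
Coarsest stable partition (strong bisimilarity classes):
  B0 = {m0, n0}
  B1 = {m2, n2}
  B2 = {m4, n4}
  B3 = {m8, m9, n8, n9}
  B4 = {m11, n11}
  B5 = {m6, n6}
  B6 = {m10, n10}
  B7 = {m1, n1}
  B8 = {m5, n5}
  B9 = {m3, n3}
  B10 = {m7, n7}
m0 ∈ B0, n0 ∈ B0 → same block
Bisimilar ⇒ trace-equivalent.

YES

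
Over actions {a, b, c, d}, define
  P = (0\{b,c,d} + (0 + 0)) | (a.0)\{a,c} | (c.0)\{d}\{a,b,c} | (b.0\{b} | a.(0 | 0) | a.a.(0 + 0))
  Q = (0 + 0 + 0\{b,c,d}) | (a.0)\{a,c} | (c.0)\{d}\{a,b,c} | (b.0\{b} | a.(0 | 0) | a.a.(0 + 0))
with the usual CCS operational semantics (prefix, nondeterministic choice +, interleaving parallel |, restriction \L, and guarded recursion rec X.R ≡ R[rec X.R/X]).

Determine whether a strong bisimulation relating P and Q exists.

Reachable graph of P (12 states):
  s0 = (0\{b,c,d} + (0 + 0)) | (a.0)\{a,c} | (c.0)\{d}\{a,b,c} | (b.0\{b} | a.(0 | 0) | a.a.(0 + 0)) | -a-> s1, -a-> s2, -b-> s3
  s1 = (0\{b,c,d} + (0 + 0)) | (a.0)\{a,c} | (c.0)\{d}\{a,b,c} | (b.0\{b} | (0 | 0) | a.a.(0 + 0)) | -a-> s4, -b-> s5
  s2 = (0\{b,c,d} + (0 + 0)) | (a.0)\{a,c} | (c.0)\{d}\{a,b,c} | (b.0\{b} | a.(0 | 0) | a.(0 + 0)) | -a-> s4, -a-> s6, -b-> s7
  s3 = (0\{b,c,d} + (0 + 0)) | (a.0)\{a,c} | (c.0)\{d}\{a,b,c} | (0\{b} | a.(0 | 0) | a.a.(0 + 0)) | -a-> s5, -a-> s7
  s4 = (0\{b,c,d} + (0 + 0)) | (a.0)\{a,c} | (c.0)\{d}\{a,b,c} | (b.0\{b} | (0 | 0) | a.(0 + 0)) | -a-> s8, -b-> s9
  s5 = (0\{b,c,d} + (0 + 0)) | (a.0)\{a,c} | (c.0)\{d}\{a,b,c} | (0\{b} | (0 | 0) | a.a.(0 + 0)) | -a-> s9
  s6 = (0\{b,c,d} + (0 + 0)) | (a.0)\{a,c} | (c.0)\{d}\{a,b,c} | (b.0\{b} | a.(0 | 0) | (0 + 0)) | -a-> s8, -b-> s10
  s7 = (0\{b,c,d} + (0 + 0)) | (a.0)\{a,c} | (c.0)\{d}\{a,b,c} | (0\{b} | a.(0 | 0) | a.(0 + 0)) | -a-> s10, -a-> s9
  s8 = (0\{b,c,d} + (0 + 0)) | (a.0)\{a,c} | (c.0)\{d}\{a,b,c} | (b.0\{b} | (0 | 0) | (0 + 0)) | -b-> s11
  s9 = (0\{b,c,d} + (0 + 0)) | (a.0)\{a,c} | (c.0)\{d}\{a,b,c} | (0\{b} | (0 | 0) | a.(0 + 0)) | -a-> s11
  s10 = (0\{b,c,d} + (0 + 0)) | (a.0)\{a,c} | (c.0)\{d}\{a,b,c} | (0\{b} | a.(0 | 0) | (0 + 0)) | -a-> s11
  s11 = (0\{b,c,d} + (0 + 0)) | (a.0)\{a,c} | (c.0)\{d}\{a,b,c} | (0\{b} | (0 | 0) | (0 + 0)) | deadlocked
Reachable graph of Q (12 states):
  t0 = (0 + 0 + 0\{b,c,d}) | (a.0)\{a,c} | (c.0)\{d}\{a,b,c} | (b.0\{b} | a.(0 | 0) | a.a.(0 + 0)) | -a-> t1, -a-> t2, -b-> t3
  t1 = (0 + 0 + 0\{b,c,d}) | (a.0)\{a,c} | (c.0)\{d}\{a,b,c} | (b.0\{b} | (0 | 0) | a.a.(0 + 0)) | -a-> t4, -b-> t5
  t2 = (0 + 0 + 0\{b,c,d}) | (a.0)\{a,c} | (c.0)\{d}\{a,b,c} | (b.0\{b} | a.(0 | 0) | a.(0 + 0)) | -a-> t4, -a-> t6, -b-> t7
  t3 = (0 + 0 + 0\{b,c,d}) | (a.0)\{a,c} | (c.0)\{d}\{a,b,c} | (0\{b} | a.(0 | 0) | a.a.(0 + 0)) | -a-> t5, -a-> t7
  t4 = (0 + 0 + 0\{b,c,d}) | (a.0)\{a,c} | (c.0)\{d}\{a,b,c} | (b.0\{b} | (0 | 0) | a.(0 + 0)) | -a-> t8, -b-> t9
  t5 = (0 + 0 + 0\{b,c,d}) | (a.0)\{a,c} | (c.0)\{d}\{a,b,c} | (0\{b} | (0 | 0) | a.a.(0 + 0)) | -a-> t9
  t6 = (0 + 0 + 0\{b,c,d}) | (a.0)\{a,c} | (c.0)\{d}\{a,b,c} | (b.0\{b} | a.(0 | 0) | (0 + 0)) | -a-> t8, -b-> t10
  t7 = (0 + 0 + 0\{b,c,d}) | (a.0)\{a,c} | (c.0)\{d}\{a,b,c} | (0\{b} | a.(0 | 0) | a.(0 + 0)) | -a-> t10, -a-> t9
  t8 = (0 + 0 + 0\{b,c,d}) | (a.0)\{a,c} | (c.0)\{d}\{a,b,c} | (b.0\{b} | (0 | 0) | (0 + 0)) | -b-> t11
  t9 = (0 + 0 + 0\{b,c,d}) | (a.0)\{a,c} | (c.0)\{d}\{a,b,c} | (0\{b} | (0 | 0) | a.(0 + 0)) | -a-> t11
  t10 = (0 + 0 + 0\{b,c,d}) | (a.0)\{a,c} | (c.0)\{d}\{a,b,c} | (0\{b} | a.(0 | 0) | (0 + 0)) | -a-> t11
  t11 = (0 + 0 + 0\{b,c,d}) | (a.0)\{a,c} | (c.0)\{d}\{a,b,c} | (0\{b} | (0 | 0) | (0 + 0)) | deadlocked
Bisimilarity quotient blocks:
  B0 = {s0, t0}
  B1 = {s1, s2, t1, t2}
  B2 = {s5, s7, t5, t7}
  B3 = {s10, s9, t10, t9}
  B4 = {s11, t11}
  B5 = {s4, s6, t4, t6}
  B6 = {s8, t8}
  B7 = {s3, t3}
s0 ∈ B0, t0 ∈ B0 → same block

bisimilar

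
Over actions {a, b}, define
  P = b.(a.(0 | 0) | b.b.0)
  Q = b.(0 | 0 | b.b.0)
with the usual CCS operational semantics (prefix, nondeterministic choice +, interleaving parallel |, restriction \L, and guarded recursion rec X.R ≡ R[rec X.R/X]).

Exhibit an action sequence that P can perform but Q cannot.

P's transition system — 7 states:
  u0 = b.(a.(0 | 0) | b.b.0) ⊢ ··b··> u1
  u1 = a.(0 | 0) | b.b.0 ⊢ ··a··> u2, ··b··> u3
  u2 = 0 | 0 | b.b.0 ⊢ ··b··> u4
  u3 = a.(0 | 0) | b.0 ⊢ ··a··> u4, ··b··> u5
  u4 = 0 | 0 | b.0 ⊢ ··b··> u6
  u5 = a.(0 | 0) | 0 ⊢ ··a··> u6
  u6 = 0 | 0 | 0 ⊢ deadlocked
Q's transition system — 4 states:
  v0 = b.(0 | 0 | b.b.0) ⊢ ··b··> v1
  v1 = 0 | 0 | b.b.0 ⊢ ··b··> v2
  v2 = 0 | 0 | b.0 ⊢ ··b··> v3
  v3 = 0 | 0 | 0 ⊢ deadlocked
Executing ba from P (initial set {u0}):
  [1] b ⇒ {u1}
  [2] a ⇒ {u2}
  — P admits the full trace.
Executing ba from Q (initial set {v0}):
  [1] b ⇒ {v1}
  [2] a ⇒ no successor for Q

ba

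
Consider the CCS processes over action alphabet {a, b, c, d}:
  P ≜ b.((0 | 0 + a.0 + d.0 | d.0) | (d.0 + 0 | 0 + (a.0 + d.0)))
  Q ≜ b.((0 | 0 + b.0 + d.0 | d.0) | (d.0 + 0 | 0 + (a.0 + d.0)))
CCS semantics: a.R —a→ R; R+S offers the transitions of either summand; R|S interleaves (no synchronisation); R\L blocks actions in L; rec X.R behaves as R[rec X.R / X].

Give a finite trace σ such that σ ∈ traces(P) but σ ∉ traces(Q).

baa

Reachable graph of P (11 states):
  p0 = b.((0 | 0 + a.0 + d.0 | d.0) | (d.0 + 0 | 0 + (a.0 + d.0))) ⊢ -b-> p1
  p1 = (0 | 0 + a.0 + d.0 | d.0) | (d.0 + 0 | 0 + (a.0 + d.0)) ⊢ -a-> p2, -a-> p3, -d-> p2, -d-> p4, -d-> p5
  p2 = (0 | 0 + a.0 + d.0 | d.0) | 0 ⊢ -a-> p6, -d-> p7, -d-> p8
  p3 = 0 | (d.0 + 0 | 0 + (a.0 + d.0)) ⊢ -a-> p6, -d-> p6
  p4 = 0 | d.0 | (d.0 + 0 | 0 + (a.0 + d.0)) ⊢ -a-> p7, -d-> p7, -d-> p9
  p5 = d.0 | 0 | (d.0 + 0 | 0 + (a.0 + d.0)) ⊢ -a-> p8, -d-> p8, -d-> p9
  p6 = 0 | 0 ⊢ ·
  p7 = 0 | d.0 | 0 ⊢ -d-> p10
  p8 = d.0 | 0 | 0 ⊢ -d-> p10
  p9 = 0 | 0 | (d.0 + 0 | 0 + (a.0 + d.0)) ⊢ -a-> p10, -d-> p10
  p10 = 0 | 0 | 0 ⊢ ·
Reachable graph of Q (11 states):
  q0 = b.((0 | 0 + b.0 + d.0 | d.0) | (d.0 + 0 | 0 + (a.0 + d.0))) ⊢ -b-> q1
  q1 = (0 | 0 + b.0 + d.0 | d.0) | (d.0 + 0 | 0 + (a.0 + d.0)) ⊢ -a-> q2, -b-> q3, -d-> q2, -d-> q4, -d-> q5
  q2 = (0 | 0 + b.0 + d.0 | d.0) | 0 ⊢ -b-> q6, -d-> q7, -d-> q8
  q3 = 0 | (d.0 + 0 | 0 + (a.0 + d.0)) ⊢ -a-> q6, -d-> q6
  q4 = 0 | d.0 | (d.0 + 0 | 0 + (a.0 + d.0)) ⊢ -a-> q7, -d-> q7, -d-> q9
  q5 = d.0 | 0 | (d.0 + 0 | 0 + (a.0 + d.0)) ⊢ -a-> q8, -d-> q8, -d-> q9
  q6 = 0 | 0 ⊢ ·
  q7 = 0 | d.0 | 0 ⊢ -d-> q10
  q8 = d.0 | 0 | 0 ⊢ -d-> q10
  q9 = 0 | 0 | (d.0 + 0 | 0 + (a.0 + d.0)) ⊢ -a-> q10, -d-> q10
  q10 = 0 | 0 | 0 ⊢ ·
Executing baa from P (initial set {p0}):
  after b @ step 1: {p1}
  after a @ step 2: {p2, p3}
  after a @ step 3: {p6}
  — P admits the full trace.
Executing baa from Q (initial set {q0}):
  after b @ step 1: {q1}
  after a @ step 2: {q2}
  after a @ step 3: ∅ (Q stuck)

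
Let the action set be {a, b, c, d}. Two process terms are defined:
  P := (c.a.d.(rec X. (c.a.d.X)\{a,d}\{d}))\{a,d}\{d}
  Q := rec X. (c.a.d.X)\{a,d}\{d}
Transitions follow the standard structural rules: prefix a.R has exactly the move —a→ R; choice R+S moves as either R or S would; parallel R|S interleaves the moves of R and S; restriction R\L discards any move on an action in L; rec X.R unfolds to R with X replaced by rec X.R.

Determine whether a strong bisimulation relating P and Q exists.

bisimilar

LTS(P): 2 reachable states
  s0 = (c.a.d.(rec X. (c.a.d.X)\{a,d}\{d}))\{a,d}\{d} :: =c=> s1
  s1 = (a.d.(rec X. (c.a.d.X)\{a,d}\{d}))\{a,d}\{d} :: (no moves)
LTS(Q): 2 reachable states
  t0 = rec X. (c.a.d.X)\{a,d}\{d} :: =c=> t1
  t1 = (a.d.(rec X. (c.a.d.X)\{a,d}\{d}))\{a,d}\{d} :: (no moves)
Coarsest stable partition (strong bisimilarity classes):
  B0 = {s0, t0}
  B1 = {s1, t1}
s0 ∈ B0, t0 ∈ B0 → same block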